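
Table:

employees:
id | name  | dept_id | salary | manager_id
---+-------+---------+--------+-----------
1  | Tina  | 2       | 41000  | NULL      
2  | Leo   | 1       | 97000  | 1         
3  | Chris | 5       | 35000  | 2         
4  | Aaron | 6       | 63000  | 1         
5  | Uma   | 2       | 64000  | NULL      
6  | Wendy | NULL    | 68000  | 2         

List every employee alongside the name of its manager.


This is a self-join: employees is joined to a second copy of itself, matching each row's manager_id to another row's id. Use LEFT JOIN so rows with manager_id=NULL are kept.
  - employee 1 (Tina): manager_id=NULL -> NULL
  - employee 2 (Leo): manager_id=1 -> Tina
  - employee 3 (Chris): manager_id=2 -> Leo
  - employee 4 (Aaron): manager_id=1 -> Tina
  - employee 5 (Uma): manager_id=NULL -> NULL
  - employee 6 (Wendy): manager_id=2 -> Leo

SQL:
SELECT a.name AS item, b.name AS manager
FROM employees a
LEFT JOIN employees b ON a.manager_id = b.id

Result:
item  | manager
------+--------
Tina  | NULL   
Leo   | Tina   
Chris | Leo    
Aaron | Tina   
Uma   | NULL   
Wendy | Leo    


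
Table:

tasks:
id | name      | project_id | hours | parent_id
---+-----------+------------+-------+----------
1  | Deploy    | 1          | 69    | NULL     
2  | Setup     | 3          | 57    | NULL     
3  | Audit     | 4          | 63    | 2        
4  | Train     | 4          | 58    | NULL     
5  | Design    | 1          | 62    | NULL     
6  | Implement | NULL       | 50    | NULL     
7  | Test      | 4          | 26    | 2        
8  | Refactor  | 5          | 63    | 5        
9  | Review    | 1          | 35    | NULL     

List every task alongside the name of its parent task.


This is a self-join: tasks is joined to a second copy of itself, matching each row's parent_id to another row's id. Use LEFT JOIN so rows with parent_id=NULL are kept.
  - task 1 (Deploy): parent_id=NULL -> NULL
  - task 2 (Setup): parent_id=NULL -> NULL
  - task 3 (Audit): parent_id=2 -> Setup
  - task 4 (Train): parent_id=NULL -> NULL
  - task 5 (Design): parent_id=NULL -> NULL
  - task 6 (Implement): parent_id=NULL -> NULL
  - task 7 (Test): parent_id=2 -> Setup
  - task 8 (Refactor): parent_id=5 -> Design
  - task 9 (Review): parent_id=NULL -> NULL

SQL:
SELECT a.name AS item, b.name AS parent
FROM tasks a
LEFT JOIN tasks b ON a.parent_id = b.id

Result:
item      | parent
----------+-------
Deploy    | NULL  
Setup     | NULL  
Audit     | Setup 
Train     | NULL  
Design    | NULL  
Implement | NULL  
Test      | Setup 
Refactor  | Design
Review    | NULL  


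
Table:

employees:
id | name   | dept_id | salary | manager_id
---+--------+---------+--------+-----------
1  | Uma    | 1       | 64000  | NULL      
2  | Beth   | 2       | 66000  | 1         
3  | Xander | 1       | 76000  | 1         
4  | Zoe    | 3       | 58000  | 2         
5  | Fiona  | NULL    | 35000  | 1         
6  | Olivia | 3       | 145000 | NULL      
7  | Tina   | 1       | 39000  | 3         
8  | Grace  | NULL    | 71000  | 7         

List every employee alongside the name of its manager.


This is a self-join: employees is joined to a second copy of itself, matching each row's manager_id to another row's id. Use LEFT JOIN so rows with manager_id=NULL are kept.
  - employee 1 (Uma): manager_id=NULL -> NULL
  - employee 2 (Beth): manager_id=1 -> Uma
  - employee 3 (Xander): manager_id=1 -> Uma
  - employee 4 (Zoe): manager_id=2 -> Beth
  - employee 5 (Fiona): manager_id=1 -> Uma
  - employee 6 (Olivia): manager_id=NULL -> NULL
  - employee 7 (Tina): manager_id=3 -> Xander
  - employee 8 (Grace): manager_id=7 -> Tina

SQL:
SELECT a.name AS item, b.name AS manager
FROM employees a
LEFT JOIN employees b ON a.manager_id = b.id

Result:
item   | manager
-------+--------
Uma    | NULL   
Beth   | Uma    
Xander | Uma    
Zoe    | Beth   
Fiona  | Uma    
Olivia | NULL   
Tina   | Xander 
Grace  | Tina   


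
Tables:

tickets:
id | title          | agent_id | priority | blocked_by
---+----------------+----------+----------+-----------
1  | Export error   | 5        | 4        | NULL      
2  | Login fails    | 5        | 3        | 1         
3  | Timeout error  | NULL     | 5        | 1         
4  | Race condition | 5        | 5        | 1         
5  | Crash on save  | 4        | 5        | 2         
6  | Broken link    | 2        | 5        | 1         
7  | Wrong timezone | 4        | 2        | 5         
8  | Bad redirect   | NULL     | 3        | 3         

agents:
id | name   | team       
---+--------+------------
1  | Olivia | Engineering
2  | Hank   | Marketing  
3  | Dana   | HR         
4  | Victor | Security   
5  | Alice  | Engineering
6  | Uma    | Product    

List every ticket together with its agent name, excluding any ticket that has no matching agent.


INNER JOIN keeps only tickets rows whose agent_id matches an id in agents. Walk through each ticket:
  - ticket 1 (Export error): agent_id=5 -> matches Alice
  - ticket 2 (Login fails): agent_id=5 -> matches Alice
  - ticket 3 (Timeout error): agent_id=NULL, no match -> dropped
  - ticket 4 (Race condition): agent_id=5 -> matches Alice
  - ticket 5 (Crash on save): agent_id=4 -> matches Victor
  - ticket 6 (Broken link): agent_id=2 -> matches Hank
  - ticket 7 (Wrong timezone): agent_id=4 -> matches Victor
  - ticket 8 (Bad redirect): agent_id=NULL, no match -> dropped
So 2 of 8 rows are dropped.

SQL:
SELECT a.title, b.name AS agent
FROM tickets a
INNER JOIN agents b ON a.agent_id = b.id

Result:
title          | agent 
---------------+-------
Export error   | Alice 
Login fails    | Alice 
Race condition | Alice 
Crash on save  | Victor
Broken link    | Hank  
Wrong timezone | Victor


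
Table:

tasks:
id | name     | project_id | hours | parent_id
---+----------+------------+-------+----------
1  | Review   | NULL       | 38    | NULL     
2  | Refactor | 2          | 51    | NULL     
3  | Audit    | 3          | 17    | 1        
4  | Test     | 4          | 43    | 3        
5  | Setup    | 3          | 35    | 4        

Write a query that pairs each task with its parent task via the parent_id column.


This is a self-join: tasks is joined to a second copy of itself, matching each row's parent_id to another row's id. Use LEFT JOIN so rows with parent_id=NULL are kept.
  - task 1 (Review): parent_id=NULL -> NULL
  - task 2 (Refactor): parent_id=NULL -> NULL
  - task 3 (Audit): parent_id=1 -> Review
  - task 4 (Test): parent_id=3 -> Audit
  - task 5 (Setup): parent_id=4 -> Test

SQL:
SELECT a.name AS item, b.name AS parent
FROM tasks a
LEFT JOIN tasks b ON a.parent_id = b.id

Result:
item     | parent
---------+-------
Review   | NULL  
Refactor | NULL  
Audit    | Review
Test     | Audit 
Setup    | Test  


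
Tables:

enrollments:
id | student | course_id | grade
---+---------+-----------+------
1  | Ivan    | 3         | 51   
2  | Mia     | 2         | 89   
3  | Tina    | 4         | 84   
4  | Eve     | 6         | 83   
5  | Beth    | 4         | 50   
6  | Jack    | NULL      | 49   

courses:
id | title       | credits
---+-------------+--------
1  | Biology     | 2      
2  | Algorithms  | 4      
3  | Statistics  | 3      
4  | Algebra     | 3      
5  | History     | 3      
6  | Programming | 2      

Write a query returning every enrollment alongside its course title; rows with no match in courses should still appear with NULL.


LEFT JOIN keeps every row from enrollments (the left table); where course_id has no match in courses, the course columns become NULL. Walk through each enrollment:
  - enrollment 1 (Ivan): course_id=3 -> matches Statistics
  - enrollment 2 (Mia): course_id=2 -> matches Algorithms
  - enrollment 3 (Tina): course_id=4 -> matches Algebra
  - enrollment 4 (Eve): course_id=6 -> matches Programming
  - enrollment 5 (Beth): course_id=4 -> matches Algebra
  - enrollment 6 (Jack): course_id=NULL, no match -> kept with NULL
All 6 rows appear; 1 has NULL course.

SQL:
SELECT a.student, b.title AS course
FROM enrollments a
LEFT JOIN courses b ON a.course_id = b.id

Result:
student | course     
--------+------------
Ivan    | Statistics 
Mia     | Algorithms 
Tina    | Algebra    
Eve     | Programming
Beth    | Algebra    
Jack    | NULL       


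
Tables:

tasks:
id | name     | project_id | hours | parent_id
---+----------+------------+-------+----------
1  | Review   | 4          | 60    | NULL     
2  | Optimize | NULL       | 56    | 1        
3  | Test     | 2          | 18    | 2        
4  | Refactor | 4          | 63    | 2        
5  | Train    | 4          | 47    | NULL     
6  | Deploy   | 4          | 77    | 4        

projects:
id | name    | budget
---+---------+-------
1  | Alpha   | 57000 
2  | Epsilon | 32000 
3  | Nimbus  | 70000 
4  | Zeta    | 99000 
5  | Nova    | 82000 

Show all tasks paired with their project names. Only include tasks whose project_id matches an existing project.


INNER JOIN keeps only tasks rows whose project_id matches an id in projects. Walk through each task:
  - task 1 (Review): project_id=4 -> matches Zeta
  - task 2 (Optimize): project_id=NULL, no match -> dropped
  - task 3 (Test): project_id=2 -> matches Epsilon
  - task 4 (Refactor): project_id=4 -> matches Zeta
  - task 5 (Train): project_id=4 -> matches Zeta
  - task 6 (Deploy): project_id=4 -> matches Zeta
So 1 of 6 rows is dropped.

SQL:
SELECT a.name, b.name AS project
FROM tasks a
INNER JOIN projects b ON a.project_id = b.id

Result:
name     | project
---------+--------
Review   | Zeta   
Test     | Epsilon
Refactor | Zeta   
Train    | Zeta   
Deploy   | Zeta   


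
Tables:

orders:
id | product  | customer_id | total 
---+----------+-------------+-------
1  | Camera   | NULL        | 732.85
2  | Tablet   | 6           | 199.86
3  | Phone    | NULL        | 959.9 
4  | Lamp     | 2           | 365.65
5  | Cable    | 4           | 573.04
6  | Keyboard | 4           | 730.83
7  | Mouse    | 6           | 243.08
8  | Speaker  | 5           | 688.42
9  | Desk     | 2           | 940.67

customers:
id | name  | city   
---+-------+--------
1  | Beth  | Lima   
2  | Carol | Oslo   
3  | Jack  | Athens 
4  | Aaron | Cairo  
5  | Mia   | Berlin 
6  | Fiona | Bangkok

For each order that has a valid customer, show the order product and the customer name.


INNER JOIN keeps only orders rows whose customer_id matches an id in customers. Walk through each order:
  - order 1 (Camera): customer_id=NULL, no match -> dropped
  - order 2 (Tablet): customer_id=6 -> matches Fiona
  - order 3 (Phone): customer_id=NULL, no match -> dropped
  - order 4 (Lamp): customer_id=2 -> matches Carol
  - order 5 (Cable): customer_id=4 -> matches Aaron
  - order 6 (Keyboard): customer_id=4 -> matches Aaron
  - order 7 (Mouse): customer_id=6 -> matches Fiona
  - order 8 (Speaker): customer_id=5 -> matches Mia
  - order 9 (Desk): customer_id=2 -> matches Carol
So 2 of 9 rows are dropped.

SQL:
SELECT a.product, b.name AS customer
FROM orders a
INNER JOIN customers b ON a.customer_id = b.id

Result:
product  | customer
---------+---------
Tablet   | Fiona   
Lamp     | Carol   
Cable    | Aaron   
Keyboard | Aaron   
Mouse    | Fiona   
Speaker  | Mia     
Desk     | Carol   


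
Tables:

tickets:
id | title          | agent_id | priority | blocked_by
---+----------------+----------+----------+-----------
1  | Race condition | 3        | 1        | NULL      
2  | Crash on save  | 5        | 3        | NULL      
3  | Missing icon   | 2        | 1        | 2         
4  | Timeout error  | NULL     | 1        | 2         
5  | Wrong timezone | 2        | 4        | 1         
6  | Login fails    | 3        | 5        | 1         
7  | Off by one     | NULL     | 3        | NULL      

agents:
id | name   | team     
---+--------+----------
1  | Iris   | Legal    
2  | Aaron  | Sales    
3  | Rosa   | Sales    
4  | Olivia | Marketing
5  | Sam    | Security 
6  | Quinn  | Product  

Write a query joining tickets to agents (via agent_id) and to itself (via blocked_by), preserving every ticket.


Two LEFT JOINs from the same base table tickets: one to agents via agent_id, one to tickets itself via blocked_by. Both are LEFT so every ticket is preserved.
Match against agents:
  - ticket 1 (Race condition): agent_id=3 -> matches Rosa
  - ticket 2 (Crash on save): agent_id=5 -> matches Sam
  - ticket 3 (Missing icon): agent_id=2 -> matches Aaron
  - ticket 4 (Timeout error): agent_id=NULL, no match -> kept with NULL
  - ticket 5 (Wrong timezone): agent_id=2 -> matches Aaron
  - ticket 6 (Login fails): agent_id=3 -> matches Rosa
  - ticket 7 (Off by one): agent_id=NULL, no match -> kept with NULL
Match against tickets (self):
  - ticket 1 (Race condition): blocked_by=NULL -> NULL
  - ticket 2 (Crash on save): blocked_by=NULL -> NULL
  - ticket 3 (Missing icon): blocked_by=2 -> Crash on save
  - ticket 4 (Timeout error): blocked_by=2 -> Crash on save
  - ticket 5 (Wrong timezone): blocked_by=1 -> Race condition
  - ticket 6 (Login fails): blocked_by=1 -> Race condition
  - ticket 7 (Off by one): blocked_by=NULL -> NULL

SQL:
SELECT a.title, b.name AS agent, c.title AS blocked_by
FROM tickets a
LEFT JOIN agents b ON a.agent_id = b.id
LEFT JOIN tickets c ON a.blocked_by = c.id

Result:
title          | agent | blocked_by    
---------------+-------+---------------
Race condition | Rosa  | NULL          
Crash on save  | Sam   | NULL          
Missing icon   | Aaron | Crash on save 
Timeout error  | NULL  | Crash on save 
Wrong timezone | Aaron | Race condition
Login fails    | Rosa  | Race condition
Off by one     | NULL  | NULL          


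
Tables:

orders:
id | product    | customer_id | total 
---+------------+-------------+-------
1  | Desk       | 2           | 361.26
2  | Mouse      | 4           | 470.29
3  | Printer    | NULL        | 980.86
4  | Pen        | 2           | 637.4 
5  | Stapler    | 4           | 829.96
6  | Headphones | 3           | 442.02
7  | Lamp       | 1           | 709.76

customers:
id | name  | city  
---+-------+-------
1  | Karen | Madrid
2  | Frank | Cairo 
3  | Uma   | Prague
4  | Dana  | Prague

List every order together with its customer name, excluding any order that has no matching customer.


INNER JOIN keeps only orders rows whose customer_id matches an id in customers. Walk through each order:
  - order 1 (Desk): customer_id=2 -> matches Frank
  - order 2 (Mouse): customer_id=4 -> matches Dana
  - order 3 (Printer): customer_id=NULL, no match -> dropped
  - order 4 (Pen): customer_id=2 -> matches Frank
  - order 5 (Stapler): customer_id=4 -> matches Dana
  - order 6 (Headphones): customer_id=3 -> matches Uma
  - order 7 (Lamp): customer_id=1 -> matches Karen
So 1 of 7 rows is dropped.

SQL:
SELECT a.product, b.name AS customer
FROM orders a
INNER JOIN customers b ON a.customer_id = b.id

Result:
product    | customer
-----------+---------
Desk       | Frank   
Mouse      | Dana    
Pen        | Frank   
Stapler    | Dana    
Headphones | Uma     
Lamp       | Karen   


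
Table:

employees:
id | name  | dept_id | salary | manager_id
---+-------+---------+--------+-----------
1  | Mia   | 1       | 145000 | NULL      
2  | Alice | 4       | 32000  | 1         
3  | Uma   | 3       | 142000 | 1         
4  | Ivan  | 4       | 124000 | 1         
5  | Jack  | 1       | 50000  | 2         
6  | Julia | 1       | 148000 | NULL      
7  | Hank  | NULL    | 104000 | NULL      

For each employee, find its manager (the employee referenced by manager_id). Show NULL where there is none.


This is a self-join: employees is joined to a second copy of itself, matching each row's manager_id to another row's id. Use LEFT JOIN so rows with manager_id=NULL are kept.
  - employee 1 (Mia): manager_id=NULL -> NULL
  - employee 2 (Alice): manager_id=1 -> Mia
  - employee 3 (Uma): manager_id=1 -> Mia
  - employee 4 (Ivan): manager_id=1 -> Mia
  - employee 5 (Jack): manager_id=2 -> Alice
  - employee 6 (Julia): manager_id=NULL -> NULL
  - employee 7 (Hank): manager_id=NULL -> NULL

SQL:
SELECT a.name AS item, b.name AS manager
FROM employees a
LEFT JOIN employees b ON a.manager_id = b.id

Result:
item  | manager
------+--------
Mia   | NULL   
Alice | Mia    
Uma   | Mia    
Ivan  | Mia    
Jack  | Alice  
Julia | NULL   
Hank  | NULL   


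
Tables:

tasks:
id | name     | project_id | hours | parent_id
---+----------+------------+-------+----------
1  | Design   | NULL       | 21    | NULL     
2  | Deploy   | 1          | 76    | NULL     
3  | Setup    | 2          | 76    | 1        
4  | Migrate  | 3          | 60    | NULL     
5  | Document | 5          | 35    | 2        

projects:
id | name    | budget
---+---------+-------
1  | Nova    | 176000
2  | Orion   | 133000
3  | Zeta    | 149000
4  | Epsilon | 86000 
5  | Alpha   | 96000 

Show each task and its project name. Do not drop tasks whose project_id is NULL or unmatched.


LEFT JOIN keeps every row from tasks (the left table); where project_id has no match in projects, the project columns become NULL. Walk through each task:
  - task 1 (Design): project_id=NULL, no match -> kept with NULL
  - task 2 (Deploy): project_id=1 -> matches Nova
  - task 3 (Setup): project_id=2 -> matches Orion
  - task 4 (Migrate): project_id=3 -> matches Zeta
  - task 5 (Document): project_id=5 -> matches Alpha
All 5 rows appear; 1 has NULL project.

SQL:
SELECT a.name, b.name AS project
FROM tasks a
LEFT JOIN projects b ON a.project_id = b.id

Result:
name     | project
---------+--------
Design   | NULL   
Deploy   | Nova   
Setup    | Orion  
Migrate  | Zeta   
Document | Alpha  


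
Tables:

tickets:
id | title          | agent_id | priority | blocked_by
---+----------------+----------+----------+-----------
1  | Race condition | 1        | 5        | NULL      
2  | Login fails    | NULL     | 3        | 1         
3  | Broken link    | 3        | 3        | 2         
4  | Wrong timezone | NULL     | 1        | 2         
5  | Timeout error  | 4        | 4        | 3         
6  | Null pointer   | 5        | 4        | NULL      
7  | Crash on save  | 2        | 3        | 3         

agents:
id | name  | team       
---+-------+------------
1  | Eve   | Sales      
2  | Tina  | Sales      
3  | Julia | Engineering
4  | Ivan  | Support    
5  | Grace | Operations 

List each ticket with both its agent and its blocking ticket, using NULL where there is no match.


Two LEFT JOINs from the same base table tickets: one to agents via agent_id, one to tickets itself via blocked_by. Both are LEFT so every ticket is preserved.
Match against agents:
  - ticket 1 (Race condition): agent_id=1 -> matches Eve
  - ticket 2 (Login fails): agent_id=NULL, no match -> kept with NULL
  - ticket 3 (Broken link): agent_id=3 -> matches Julia
  - ticket 4 (Wrong timezone): agent_id=NULL, no match -> kept with NULL
  - ticket 5 (Timeout error): agent_id=4 -> matches Ivan
  - ticket 6 (Null pointer): agent_id=5 -> matches Grace
  - ticket 7 (Crash on save): agent_id=2 -> matches Tina
Match against tickets (self):
  - ticket 1 (Race condition): blocked_by=NULL -> NULL
  - ticket 2 (Login fails): blocked_by=1 -> Race condition
  - ticket 3 (Broken link): blocked_by=2 -> Login fails
  - ticket 4 (Wrong timezone): blocked_by=2 -> Login fails
  - ticket 5 (Timeout error): blocked_by=3 -> Broken link
  - ticket 6 (Null pointer): blocked_by=NULL -> NULL
  - ticket 7 (Crash on save): blocked_by=3 -> Broken link

SQL:
SELECT a.title, b.name AS agent, c.title AS blocked_by
FROM tickets a
LEFT JOIN agents b ON a.agent_id = b.id
LEFT JOIN tickets c ON a.blocked_by = c.id

Result:
title          | agent | blocked_by    
---------------+-------+---------------
Race condition | Eve   | NULL          
Login fails    | NULL  | Race condition
Broken link    | Julia | Login fails   
Wrong timezone | NULL  | Login fails   
Timeout error  | Ivan  | Broken link   
Null pointer   | Grace | NULL          
Crash on save  | Tina  | Broken link   


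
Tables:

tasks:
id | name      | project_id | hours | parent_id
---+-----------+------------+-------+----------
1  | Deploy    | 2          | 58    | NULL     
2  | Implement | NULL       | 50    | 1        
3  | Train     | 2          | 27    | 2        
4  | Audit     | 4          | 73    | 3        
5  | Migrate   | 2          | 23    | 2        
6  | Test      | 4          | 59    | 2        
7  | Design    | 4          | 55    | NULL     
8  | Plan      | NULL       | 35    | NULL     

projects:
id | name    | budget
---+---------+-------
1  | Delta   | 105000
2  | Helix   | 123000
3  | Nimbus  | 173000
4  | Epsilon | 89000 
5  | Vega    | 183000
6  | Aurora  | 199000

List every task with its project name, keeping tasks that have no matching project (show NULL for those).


LEFT JOIN keeps every row from tasks (the left table); where project_id has no match in projects, the project columns become NULL. Walk through each task:
  - task 1 (Deploy): project_id=2 -> matches Helix
  - task 2 (Implement): project_id=NULL, no match -> kept with NULL
  - task 3 (Train): project_id=2 -> matches Helix
  - task 4 (Audit): project_id=4 -> matches Epsilon
  - task 5 (Migrate): project_id=2 -> matches Helix
  - task 6 (Test): project_id=4 -> matches Epsilon
  - task 7 (Design): project_id=4 -> matches Epsilon
  - task 8 (Plan): project_id=NULL, no match -> kept with NULL
All 8 rows appear; 2 have NULL project.

SQL:
SELECT a.name, b.name AS project
FROM tasks a
LEFT JOIN projects b ON a.project_id = b.id

Result:
name      | project
----------+--------
Deploy    | Helix  
Implement | NULL   
Train     | Helix  
Audit     | Epsilon
Migrate   | Helix  
Test      | Epsilon
Design    | Epsilon
Plan      | NULL   


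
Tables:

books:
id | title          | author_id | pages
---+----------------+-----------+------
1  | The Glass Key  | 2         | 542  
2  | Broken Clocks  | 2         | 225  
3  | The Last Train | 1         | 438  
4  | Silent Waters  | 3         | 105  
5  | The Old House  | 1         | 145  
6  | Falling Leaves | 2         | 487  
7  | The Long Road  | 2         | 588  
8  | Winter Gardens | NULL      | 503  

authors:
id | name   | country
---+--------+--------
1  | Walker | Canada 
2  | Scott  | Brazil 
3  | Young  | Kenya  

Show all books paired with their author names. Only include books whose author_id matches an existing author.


INNER JOIN keeps only books rows whose author_id matches an id in authors. Walk through each book:
  - book 1 (The Glass Key): author_id=2 -> matches Scott
  - book 2 (Broken Clocks): author_id=2 -> matches Scott
  - book 3 (The Last Train): author_id=1 -> matches Walker
  - book 4 (Silent Waters): author_id=3 -> matches Young
  - book 5 (The Old House): author_id=1 -> matches Walker
  - book 6 (Falling Leaves): author_id=2 -> matches Scott
  - book 7 (The Long Road): author_id=2 -> matches Scott
  - book 8 (Winter Gardens): author_id=NULL, no match -> dropped
So 1 of 8 rows is dropped.

SQL:
SELECT a.title, b.name AS author
FROM books a
INNER JOIN authors b ON a.author_id = b.id

Result:
title          | author
---------------+-------
The Glass Key  | Scott 
Broken Clocks  | Scott 
The Last Train | Walker
Silent Waters  | Young 
The Old House  | Walker
Falling Leaves | Scott 
The Long Road  | Scott 


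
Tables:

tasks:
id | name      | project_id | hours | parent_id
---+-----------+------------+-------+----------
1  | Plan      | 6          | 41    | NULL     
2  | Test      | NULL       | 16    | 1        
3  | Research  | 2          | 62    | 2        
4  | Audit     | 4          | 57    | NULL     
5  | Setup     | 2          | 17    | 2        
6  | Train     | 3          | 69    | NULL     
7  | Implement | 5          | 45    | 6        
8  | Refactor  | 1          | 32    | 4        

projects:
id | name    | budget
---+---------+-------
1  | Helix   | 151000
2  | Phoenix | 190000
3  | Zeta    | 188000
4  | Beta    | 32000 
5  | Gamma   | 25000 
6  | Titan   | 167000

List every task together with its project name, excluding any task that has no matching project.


INNER JOIN keeps only tasks rows whose project_id matches an id in projects. Walk through each task:
  - task 1 (Plan): project_id=6 -> matches Titan
  - task 2 (Test): project_id=NULL, no match -> dropped
  - task 3 (Research): project_id=2 -> matches Phoenix
  - task 4 (Audit): project_id=4 -> matches Beta
  - task 5 (Setup): project_id=2 -> matches Phoenix
  - task 6 (Train): project_id=3 -> matches Zeta
  - task 7 (Implement): project_id=5 -> matches Gamma
  - task 8 (Refactor): project_id=1 -> matches Helix
So 1 of 8 rows is dropped.

SQL:
SELECT a.name, b.name AS project
FROM tasks a
INNER JOIN projects b ON a.project_id = b.id

Result:
name      | project
----------+--------
Plan      | Titan  
Research  | Phoenix
Audit     | Beta   
Setup     | Phoenix
Train     | Zeta   
Implement | Gamma  
Refactor  | Helix  


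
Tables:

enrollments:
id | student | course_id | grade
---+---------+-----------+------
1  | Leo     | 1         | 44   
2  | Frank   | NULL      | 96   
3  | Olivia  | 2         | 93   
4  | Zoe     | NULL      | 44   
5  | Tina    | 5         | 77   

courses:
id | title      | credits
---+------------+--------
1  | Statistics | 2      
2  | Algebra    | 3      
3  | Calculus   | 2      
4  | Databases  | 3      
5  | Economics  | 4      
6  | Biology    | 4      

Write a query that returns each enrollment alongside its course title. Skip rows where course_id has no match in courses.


INNER JOIN keeps only enrollments rows whose course_id matches an id in courses. Walk through each enrollment:
  - enrollment 1 (Leo): course_id=1 -> matches Statistics
  - enrollment 2 (Frank): course_id=NULL, no match -> dropped
  - enrollment 3 (Olivia): course_id=2 -> matches Algebra
  - enrollment 4 (Zoe): course_id=NULL, no match -> dropped
  - enrollment 5 (Tina): course_id=5 -> matches Economics
So 2 of 5 rows are dropped.

SQL:
SELECT a.student, b.title AS course
FROM enrollments a
INNER JOIN courses b ON a.course_id = b.id

Result:
student | course    
--------+-----------
Leo     | Statistics
Olivia  | Algebra   
Tina    | Economics 


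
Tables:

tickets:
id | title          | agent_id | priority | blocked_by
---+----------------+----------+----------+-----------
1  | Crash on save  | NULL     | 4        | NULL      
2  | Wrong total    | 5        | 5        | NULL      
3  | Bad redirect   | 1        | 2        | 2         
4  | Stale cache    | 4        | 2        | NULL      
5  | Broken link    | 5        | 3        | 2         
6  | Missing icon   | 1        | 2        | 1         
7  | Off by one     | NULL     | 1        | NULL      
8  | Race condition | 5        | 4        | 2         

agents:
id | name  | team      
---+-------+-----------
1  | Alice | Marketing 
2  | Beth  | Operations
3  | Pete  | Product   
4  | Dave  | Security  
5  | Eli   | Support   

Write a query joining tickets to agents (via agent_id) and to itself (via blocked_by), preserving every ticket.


Two LEFT JOINs from the same base table tickets: one to agents via agent_id, one to tickets itself via blocked_by. Both are LEFT so every ticket is preserved.
Match against agents:
  - ticket 1 (Crash on save): agent_id=NULL, no match -> kept with NULL
  - ticket 2 (Wrong total): agent_id=5 -> matches Eli
  - ticket 3 (Bad redirect): agent_id=1 -> matches Alice
  - ticket 4 (Stale cache): agent_id=4 -> matches Dave
  - ticket 5 (Broken link): agent_id=5 -> matches Eli
  - ticket 6 (Missing icon): agent_id=1 -> matches Alice
  - ticket 7 (Off by one): agent_id=NULL, no match -> kept with NULL
  - ticket 8 (Race condition): agent_id=5 -> matches Eli
Match against tickets (self):
  - ticket 1 (Crash on save): blocked_by=NULL -> NULL
  - ticket 2 (Wrong total): blocked_by=NULL -> NULL
  - ticket 3 (Bad redirect): blocked_by=2 -> Wrong total
  - ticket 4 (Stale cache): blocked_by=NULL -> NULL
  - ticket 5 (Broken link): blocked_by=2 -> Wrong total
  - ticket 6 (Missing icon): blocked_by=1 -> Crash on save
  - ticket 7 (Off by one): blocked_by=NULL -> NULL
  - ticket 8 (Race condition): blocked_by=2 -> Wrong total

SQL:
SELECT a.title, b.name AS agent, c.title AS blocked_by
FROM tickets a
LEFT JOIN agents b ON a.agent_id = b.id
LEFT JOIN tickets c ON a.blocked_by = c.id

Result:
title          | agent | blocked_by   
---------------+-------+--------------
Crash on save  | NULL  | NULL         
Wrong total    | Eli   | NULL         
Bad redirect   | Alice | Wrong total  
Stale cache    | Dave  | NULL         
Broken link    | Eli   | Wrong total  
Missing icon   | Alice | Crash on save
Off by one     | NULL  | NULL         
Race condition | Eli   | Wrong total  


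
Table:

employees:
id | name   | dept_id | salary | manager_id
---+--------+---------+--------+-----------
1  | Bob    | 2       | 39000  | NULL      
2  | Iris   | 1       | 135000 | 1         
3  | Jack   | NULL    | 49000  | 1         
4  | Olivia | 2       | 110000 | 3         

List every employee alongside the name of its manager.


This is a self-join: employees is joined to a second copy of itself, matching each row's manager_id to another row's id. Use LEFT JOIN so rows with manager_id=NULL are kept.
  - employee 1 (Bob): manager_id=NULL -> NULL
  - employee 2 (Iris): manager_id=1 -> Bob
  - employee 3 (Jack): manager_id=1 -> Bob
  - employee 4 (Olivia): manager_id=3 -> Jack

SQL:
SELECT a.name AS item, b.name AS manager
FROM employees a
LEFT JOIN employees b ON a.manager_id = b.id

Result:
item   | manager
-------+--------
Bob    | NULL   
Iris   | Bob    
Jack   | Bob    
Olivia | Jack   


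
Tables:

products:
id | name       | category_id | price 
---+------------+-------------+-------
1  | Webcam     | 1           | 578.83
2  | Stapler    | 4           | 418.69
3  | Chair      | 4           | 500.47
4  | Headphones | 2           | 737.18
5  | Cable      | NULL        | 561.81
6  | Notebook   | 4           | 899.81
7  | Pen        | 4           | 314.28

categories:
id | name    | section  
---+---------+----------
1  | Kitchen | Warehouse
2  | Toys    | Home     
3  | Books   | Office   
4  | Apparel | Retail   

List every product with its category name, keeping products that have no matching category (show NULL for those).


LEFT JOIN keeps every row from products (the left table); where category_id has no match in categories, the category columns become NULL. Walk through each product:
  - product 1 (Webcam): category_id=1 -> matches Kitchen
  - product 2 (Stapler): category_id=4 -> matches Apparel
  - product 3 (Chair): category_id=4 -> matches Apparel
  - product 4 (Headphones): category_id=2 -> matches Toys
  - product 5 (Cable): category_id=NULL, no match -> kept with NULL
  - product 6 (Notebook): category_id=4 -> matches Apparel
  - product 7 (Pen): category_id=4 -> matches Apparel
All 7 rows appear; 1 has NULL category.

SQL:
SELECT a.name, b.name AS category
FROM products a
LEFT JOIN categories b ON a.category_id = b.id

Result:
name       | category
-----------+---------
Webcam     | Kitchen 
Stapler    | Apparel 
Chair      | Apparel 
Headphones | Toys    
Cable      | NULL    
Notebook   | Apparel 
Pen        | Apparel 


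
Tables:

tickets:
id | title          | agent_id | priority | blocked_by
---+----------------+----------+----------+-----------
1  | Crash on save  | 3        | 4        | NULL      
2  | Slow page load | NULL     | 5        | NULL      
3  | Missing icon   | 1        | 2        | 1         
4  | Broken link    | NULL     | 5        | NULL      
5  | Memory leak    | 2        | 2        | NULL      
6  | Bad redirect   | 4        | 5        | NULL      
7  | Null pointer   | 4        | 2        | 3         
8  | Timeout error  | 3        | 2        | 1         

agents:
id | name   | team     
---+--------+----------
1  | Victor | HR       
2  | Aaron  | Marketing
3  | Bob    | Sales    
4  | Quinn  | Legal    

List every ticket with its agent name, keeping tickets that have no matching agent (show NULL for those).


LEFT JOIN keeps every row from tickets (the left table); where agent_id has no match in agents, the agent columns become NULL. Walk through each ticket:
  - ticket 1 (Crash on save): agent_id=3 -> matches Bob
  - ticket 2 (Slow page load): agent_id=NULL, no match -> kept with NULL
  - ticket 3 (Missing icon): agent_id=1 -> matches Victor
  - ticket 4 (Broken link): agent_id=NULL, no match -> kept with NULL
  - ticket 5 (Memory leak): agent_id=2 -> matches Aaron
  - ticket 6 (Bad redirect): agent_id=4 -> matches Quinn
  - ticket 7 (Null pointer): agent_id=4 -> matches Quinn
  - ticket 8 (Timeout error): agent_id=3 -> matches Bob
All 8 rows appear; 2 have NULL agent.

SQL:
SELECT a.title, b.name AS agent
FROM tickets a
LEFT JOIN agents b ON a.agent_id = b.id

Result:
title          | agent 
---------------+-------
Crash on save  | Bob   
Slow page load | NULL  
Missing icon   | Victor
Broken link    | NULL  
Memory leak    | Aaron 
Bad redirect   | Quinn 
Null pointer   | Quinn 
Timeout error  | Bob   


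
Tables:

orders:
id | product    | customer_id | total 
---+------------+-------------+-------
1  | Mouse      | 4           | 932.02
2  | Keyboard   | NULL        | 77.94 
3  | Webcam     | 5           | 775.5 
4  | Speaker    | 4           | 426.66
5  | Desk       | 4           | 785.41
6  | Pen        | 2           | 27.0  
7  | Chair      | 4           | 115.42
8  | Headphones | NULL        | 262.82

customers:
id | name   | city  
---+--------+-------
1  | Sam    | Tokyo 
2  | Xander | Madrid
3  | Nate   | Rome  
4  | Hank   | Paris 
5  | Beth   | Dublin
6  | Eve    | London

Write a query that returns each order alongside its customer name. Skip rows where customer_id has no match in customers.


INNER JOIN keeps only orders rows whose customer_id matches an id in customers. Walk through each order:
  - order 1 (Mouse): customer_id=4 -> matches Hank
  - order 2 (Keyboard): customer_id=NULL, no match -> dropped
  - order 3 (Webcam): customer_id=5 -> matches Beth
  - order 4 (Speaker): customer_id=4 -> matches Hank
  - order 5 (Desk): customer_id=4 -> matches Hank
  - order 6 (Pen): customer_id=2 -> matches Xander
  - order 7 (Chair): customer_id=4 -> matches Hank
  - order 8 (Headphones): customer_id=NULL, no match -> dropped
So 2 of 8 rows are dropped.

SQL:
SELECT a.product, b.name AS customer
FROM orders a
INNER JOIN customers b ON a.customer_id = b.id

Result:
product | customer
--------+---------
Mouse   | Hank    
Webcam  | Beth    
Speaker | Hank    
Desk    | Hank    
Pen     | Xander  
Chair   | Hank    


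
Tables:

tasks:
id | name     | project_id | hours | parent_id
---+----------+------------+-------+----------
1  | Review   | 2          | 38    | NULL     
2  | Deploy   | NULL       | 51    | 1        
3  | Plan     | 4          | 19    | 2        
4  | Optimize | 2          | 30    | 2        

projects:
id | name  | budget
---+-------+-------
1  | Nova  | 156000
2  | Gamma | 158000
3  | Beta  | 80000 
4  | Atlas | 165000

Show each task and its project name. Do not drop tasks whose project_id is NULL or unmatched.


LEFT JOIN keeps every row from tasks (the left table); where project_id has no match in projects, the project columns become NULL. Walk through each task:
  - task 1 (Review): project_id=2 -> matches Gamma
  - task 2 (Deploy): project_id=NULL, no match -> kept with NULL
  - task 3 (Plan): project_id=4 -> matches Atlas
  - task 4 (Optimize): project_id=2 -> matches Gamma
All 4 rows appear; 1 has NULL project.

SQL:
SELECT a.name, b.name AS project
FROM tasks a
LEFT JOIN projects b ON a.project_id = b.id

Result:
name     | project
---------+--------
Review   | Gamma  
Deploy   | NULL   
Plan     | Atlas  
Optimize | Gamma  


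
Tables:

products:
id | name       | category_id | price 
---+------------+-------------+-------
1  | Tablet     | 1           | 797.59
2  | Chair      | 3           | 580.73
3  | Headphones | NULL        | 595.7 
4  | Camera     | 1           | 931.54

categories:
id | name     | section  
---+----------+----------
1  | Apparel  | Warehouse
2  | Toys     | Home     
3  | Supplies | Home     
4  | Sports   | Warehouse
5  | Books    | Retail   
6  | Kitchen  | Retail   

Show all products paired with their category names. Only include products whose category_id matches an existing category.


INNER JOIN keeps only products rows whose category_id matches an id in categories. Walk through each product:
  - product 1 (Tablet): category_id=1 -> matches Apparel
  - product 2 (Chair): category_id=3 -> matches Supplies
  - product 3 (Headphones): category_id=NULL, no match -> dropped
  - product 4 (Camera): category_id=1 -> matches Apparel
So 1 of 4 rows is dropped.

SQL:
SELECT a.name, b.name AS category
FROM products a
INNER JOIN categories b ON a.category_id = b.id

Result:
name   | category
-------+---------
Tablet | Apparel 
Chair  | Supplies
Camera | Apparel 


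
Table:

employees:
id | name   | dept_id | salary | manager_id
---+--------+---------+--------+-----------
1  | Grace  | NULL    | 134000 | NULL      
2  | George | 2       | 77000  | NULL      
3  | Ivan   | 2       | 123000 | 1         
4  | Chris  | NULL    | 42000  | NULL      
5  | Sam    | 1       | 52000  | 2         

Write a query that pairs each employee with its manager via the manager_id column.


This is a self-join: employees is joined to a second copy of itself, matching each row's manager_id to another row's id. Use LEFT JOIN so rows with manager_id=NULL are kept.
  - employee 1 (Grace): manager_id=NULL -> NULL
  - employee 2 (George): manager_id=NULL -> NULL
  - employee 3 (Ivan): manager_id=1 -> Grace
  - employee 4 (Chris): manager_id=NULL -> NULL
  - employee 5 (Sam): manager_id=2 -> George

SQL:
SELECT a.name AS item, b.name AS manager
FROM employees a
LEFT JOIN employees b ON a.manager_id = b.id

Result:
item   | manager
-------+--------
Grace  | NULL   
George | NULL   
Ivan   | Grace  
Chris  | NULL   
Sam    | George 


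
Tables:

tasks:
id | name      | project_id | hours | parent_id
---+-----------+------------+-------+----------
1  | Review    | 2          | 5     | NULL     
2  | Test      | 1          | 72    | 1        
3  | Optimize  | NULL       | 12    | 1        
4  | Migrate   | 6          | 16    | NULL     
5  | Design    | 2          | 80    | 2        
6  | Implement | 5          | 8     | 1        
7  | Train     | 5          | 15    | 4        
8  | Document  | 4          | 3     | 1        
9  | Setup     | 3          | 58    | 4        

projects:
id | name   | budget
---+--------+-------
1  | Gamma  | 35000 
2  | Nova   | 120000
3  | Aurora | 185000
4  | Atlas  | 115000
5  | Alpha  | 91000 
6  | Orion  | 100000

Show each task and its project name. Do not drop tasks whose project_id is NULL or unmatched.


LEFT JOIN keeps every row from tasks (the left table); where project_id has no match in projects, the project columns become NULL. Walk through each task:
  - task 1 (Review): project_id=2 -> matches Nova
  - task 2 (Test): project_id=1 -> matches Gamma
  - task 3 (Optimize): project_id=NULL, no match -> kept with NULL
  - task 4 (Migrate): project_id=6 -> matches Orion
  - task 5 (Design): project_id=2 -> matches Nova
  - task 6 (Implement): project_id=5 -> matches Alpha
  - task 7 (Train): project_id=5 -> matches Alpha
  - task 8 (Document): project_id=4 -> matches Atlas
  - task 9 (Setup): project_id=3 -> matches Aurora
All 9 rows appear; 1 has NULL project.

SQL:
SELECT a.name, b.name AS project
FROM tasks a
LEFT JOIN projects b ON a.project_id = b.id

Result:
name      | project
----------+--------
Review    | Nova   
Test      | Gamma  
Optimize  | NULL   
Migrate   | Orion  
Design    | Nova   
Implement | Alpha  
Train     | Alpha  
Document  | Atlas  
Setup     | Aurora 


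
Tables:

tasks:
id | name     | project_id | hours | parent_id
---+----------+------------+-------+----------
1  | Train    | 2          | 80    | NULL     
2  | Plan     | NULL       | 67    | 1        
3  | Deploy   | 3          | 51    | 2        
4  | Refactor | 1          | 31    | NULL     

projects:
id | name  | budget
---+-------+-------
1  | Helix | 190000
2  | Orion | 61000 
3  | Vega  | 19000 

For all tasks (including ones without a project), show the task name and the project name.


LEFT JOIN keeps every row from tasks (the left table); where project_id has no match in projects, the project columns become NULL. Walk through each task:
  - task 1 (Train): project_id=2 -> matches Orion
  - task 2 (Plan): project_id=NULL, no match -> kept with NULL
  - task 3 (Deploy): project_id=3 -> matches Vega
  - task 4 (Refactor): project_id=1 -> matches Helix
All 4 rows appear; 1 has NULL project.

SQL:
SELECT a.name, b.name AS project
FROM tasks a
LEFT JOIN projects b ON a.project_id = b.id

Result:
name     | project
---------+--------
Train    | Orion  
Plan     | NULL   
Deploy   | Vega   
Refactor | Helix  
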